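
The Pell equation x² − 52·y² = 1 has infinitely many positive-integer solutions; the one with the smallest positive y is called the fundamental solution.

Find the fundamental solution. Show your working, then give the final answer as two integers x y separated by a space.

649 90

d=52: √d = [7; 4,1,2,1,4,14] (ℓ=6, even), read p_5/q_5
k=0  a_k=7  p_k/q_k = 7/1
k=1  a_k=4  p_k/q_k = 29/4
k=2  a_k=1  p_k/q_k = 36/5
k=3  a_k=2  p_k/q_k = 101/14
k=4  a_k=1  p_k/q_k = 137/19
k=5  a_k=4  p_k/q_k = 649/90
→ (649, 90).  Check: 649²=421201, 52·90²=421200, difference 1.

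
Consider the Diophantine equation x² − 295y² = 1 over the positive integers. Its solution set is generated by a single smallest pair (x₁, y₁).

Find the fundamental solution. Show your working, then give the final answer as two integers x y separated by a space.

2024999 117900

√295 = [17; 5,1,2,3,2,6,2,3,2,1,5,34, …], period ℓ=12 (even) → k=11
k=0  a_k=17  p_k/q_k = 17/1
…
k=2  a_k=1  p_k/q_k = 103/6
…
k=5  a_k=2  p_k/q_k = 2250/131
…
k=7  a_k=2  p_k/q_k = 31208/1817
k=8  a_k=3  p_k/q_k = 108103/6294
k=9  a_k=2  p_k/q_k = 247414/14405
k=10  a_k=1  p_k/q_k = 355517/20699
k=11  a_k=5  p_k/q_k = 2024999/117900
(x₁, y₁) = (2024999, 117900);  2024999² − 295·117900² = 1 ✓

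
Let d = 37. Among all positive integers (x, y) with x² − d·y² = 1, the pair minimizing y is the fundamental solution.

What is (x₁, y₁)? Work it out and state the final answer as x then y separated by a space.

d=37: √d = [6; 12] (ℓ=1, odd), read p_1/q_1
a_0=6:  p_0=6·1+0=6,  q_0=6·0+1=1
a_1=12:  p_1=12·6+1=73,  q_1=12·1+0=12
(x₁, y₁) = (73, 12);  73² − 37·12² = 1 ✓

73 12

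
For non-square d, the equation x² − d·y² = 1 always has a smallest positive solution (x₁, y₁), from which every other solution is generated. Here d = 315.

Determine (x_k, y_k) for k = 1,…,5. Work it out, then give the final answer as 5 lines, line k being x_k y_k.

√315 → a₀=17, period (1,2,1,34); ℓ=4 even so k=3
step 0: (17, 1)  from 17·(1,0) + (0,1)
step 1: (18, 1)  from 1·(17,1) + (1,0)
step 2: (53, 3)  from 2·(18,1) + (17,1)
step 3: (71, 4)  from 1·(53,3) + (18,1)
(x₁, y₁) = (71, 4);  71² − 315·4² = 1 ✓
(x_2, y_2) = (71·71 + 315·4·4, 71·4 + 4·71) = (10081, 568)
(x_3, y_3) = (71·10081 + 315·4·568, 71·568 + 4·10081) = (1431431, 80652)
(x_4, y_4) = (71·1431431 + 315·4·80652, 71·80652 + 4·1431431) = (203253121, 11452016)
(x_5, y_5) = (71·203253121 + 315·4·11452016, 71·11452016 + 4·203253121) = (28860511751, 1626105620)

71 4
10081 568
1431431 80652
203253121 11452016
28860511751 1626105620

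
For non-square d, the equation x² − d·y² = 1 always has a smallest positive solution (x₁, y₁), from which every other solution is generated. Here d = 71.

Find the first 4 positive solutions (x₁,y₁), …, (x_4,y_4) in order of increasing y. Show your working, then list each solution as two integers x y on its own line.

d=71: √d = [8; 2,2,1,7,1,2,2,16] (ℓ=8, even), read p_7/q_7
k=0  a_k=8  p_k/q_k = 8/1
k=1  a_k=2  p_k/q_k = 17/2
…
k=3  a_k=1  p_k/q_k = 59/7
k=4  a_k=7  p_k/q_k = 455/54
…
k=6  a_k=2  p_k/q_k = 1483/176
k=7  a_k=2  p_k/q_k = 3480/413
→ (3480, 413).  Check: 3480²=12110400, 71·413²=12110399, difference 1.
(3480+413√71)^2 = 24220799 + 2874480√71
(3480+413√71)^3 = 168576757560 + 20006380387√71
(3480+413√71)^4 = 1173294208396801 + 139244404619040√71

3480 413
24220799 2874480
168576757560 20006380387
1173294208396801 139244404619040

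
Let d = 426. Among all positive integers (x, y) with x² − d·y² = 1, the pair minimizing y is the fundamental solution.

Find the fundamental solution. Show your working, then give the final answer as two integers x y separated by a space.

88751 4300

[20; 1,1,1,3,2,6,2,3,1,1,1,40] for √426; ℓ=12 ⇒ convergent index 11
step 0: (20, 1)  from 20·(1,0) + (0,1)
…
step 2: (41, 2)  from 1·(21,1) + (20,1)
…
step 5: (516, 25)  from 2·(227,11) + (62,3)
…
step 7: (7162, 347)  from 2·(3323,161) + (516,25)
step 8: (24809, 1202)  from 3·(7162,347) + (3323,161)
step 9: (31971, 1549)  from 1·(24809,1202) + (7162,347)
step 10: (56780, 2751)  from 1·(31971,1549) + (24809,1202)
step 11: (88751, 4300)  from 1·(56780,2751) + (31971,1549)
→ (88751, 4300).  Check: 88751²=7876740001, 426·4300²=7876740000, difference 1.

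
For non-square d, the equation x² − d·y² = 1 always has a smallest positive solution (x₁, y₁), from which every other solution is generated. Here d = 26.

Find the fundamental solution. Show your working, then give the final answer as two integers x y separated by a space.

[5; 10] for √26; ℓ=1 ⇒ convergent index 1
a_0=5:  p_0=5·1+0=5,  q_0=5·0+1=1
a_1=10:  p_1=10·5+1=51,  q_1=10·1+0=10
fundamental: x₁=51, y₁=10  (since 2601 − 26·100 = 1)

51 10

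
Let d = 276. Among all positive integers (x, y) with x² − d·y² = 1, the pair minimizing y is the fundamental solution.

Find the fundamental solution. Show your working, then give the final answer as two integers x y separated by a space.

[16; 1,1,1,1,2,2,2,1,1,1,1,32] for √276; ℓ=12 ⇒ convergent index 11
a_0=16:  p_0=16·1+0=16,  q_0=16·0+1=1
a_1=1:  p_1=1·16+1=17,  q_1=1·1+0=1
a_2=1:  p_2=1·17+16=33,  q_2=1·1+1=2
a_3=1:  p_3=1·33+17=50,  q_3=1·2+1=3
a_4=1:  p_4=1·50+33=83,  q_4=1·3+2=5
a_5=2:  p_5=2·83+50=216,  q_5=2·5+3=13
a_6=2:  p_6=2·216+83=515,  q_6=2·13+5=31
a_7=2:  p_7=2·515+216=1246,  q_7=2·31+13=75
a_8=1:  p_8=1·1246+515=1761,  q_8=1·75+31=106
a_9=1:  p_9=1·1761+1246=3007,  q_9=1·106+75=181
a_10=1:  p_10=1·3007+1761=4768,  q_10=1·181+106=287
a_11=1:  p_11=1·4768+3007=7775,  q_11=1·287+181=468
→ (7775, 468).  Check: 7775²=60450625, 276·468²=60450624, difference 1.

7775 468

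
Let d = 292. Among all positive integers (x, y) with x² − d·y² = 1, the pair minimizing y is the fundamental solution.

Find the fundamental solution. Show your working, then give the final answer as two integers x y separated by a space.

d=292: √d = [17; 11,2,1,3,8,3,1,2,11,34] (ℓ=10, even), read p_9/q_9
k=0  a_k=17  p_k/q_k = 17/1
k=1  a_k=11  p_k/q_k = 188/11
k=2  a_k=2  p_k/q_k = 393/23
k=3  a_k=1  p_k/q_k = 581/34
k=4  a_k=3  p_k/q_k = 2136/125
k=5  a_k=8  p_k/q_k = 17669/1034
…
k=7  a_k=1  p_k/q_k = 72812/4261
k=8  a_k=2  p_k/q_k = 200767/11749
k=9  a_k=11  p_k/q_k = 2281249/133500
fundamental: x₁=2281249, y₁=133500  (since 5204097000001 − 292·17822250000 = 1)

2281249 133500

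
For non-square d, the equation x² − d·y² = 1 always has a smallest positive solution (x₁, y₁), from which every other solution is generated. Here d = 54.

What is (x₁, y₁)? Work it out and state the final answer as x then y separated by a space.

485 66

√54 = [7; 2,1,6,1,2,14, …], period ℓ=6 (even) → k=5
i=0: a=7 ⇒ p=7, q=1
…
i=4: a=1 ⇒ p=169, q=23
i=5: a=2 ⇒ p=485, q=66
→ (485, 66).  Check: 485²=235225, 54·66²=235224, difference 1.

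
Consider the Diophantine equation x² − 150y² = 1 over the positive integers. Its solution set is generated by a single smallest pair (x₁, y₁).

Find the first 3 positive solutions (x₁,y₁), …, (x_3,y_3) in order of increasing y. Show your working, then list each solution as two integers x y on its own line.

49 4
4801 392
470449 38412

d=150: √d = [12; 4,24] (ℓ=2, even), read p_1/q_1
a_0=12:  p_0=12·1+0=12,  q_0=12·0+1=1
a_1=4:  p_1=4·12+1=49,  q_1=4·1+0=4
(x₁, y₁) = (49, 4);  49² − 150·4² = 1 ✓
(x_2, y_2) = (49·49 + 150·4·4, 49·4 + 4·49) = (4801, 392)
(x_3, y_3) = (49·4801 + 150·4·392, 49·392 + 4·4801) = (470449, 38412)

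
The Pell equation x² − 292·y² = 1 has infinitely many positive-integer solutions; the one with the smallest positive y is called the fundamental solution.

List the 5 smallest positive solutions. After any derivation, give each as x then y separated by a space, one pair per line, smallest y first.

[17; 11,2,1,3,8,3,1,2,11,34] for √292; ℓ=10 ⇒ convergent index 9
a_0=17:  p_0=17·1+0=17,  q_0=17·0+1=1
a_1=11:  p_1=11·17+1=188,  q_1=11·1+0=11
a_2=2:  p_2=2·188+17=393,  q_2=2·11+1=23
a_3=1:  p_3=1·393+188=581,  q_3=1·23+11=34
…
a_5=8:  p_5=8·2136+581=17669,  q_5=8·125+34=1034
a_6=3:  p_6=3·17669+2136=55143,  q_6=3·1034+125=3227
…
a_8=2:  p_8=2·72812+55143=200767,  q_8=2·4261+3227=11749
a_9=11:  p_9=11·200767+72812=2281249,  q_9=11·11749+4261=133500
fundamental: x₁=2281249, y₁=133500  (since 5204097000001 − 292·17822250000 = 1)
n=2: (2281249,133500)∘(2281249,133500) = (2281249·2281249+292·133500·133500, 2281249·133500+133500·2281249) = (10408194000001,609093483000)
n=3: (10408194000001,609093483000)∘(2281249,133500) = (2281249·10408194000001+292·133500·609093483000, 2281249·609093483000+133500·10408194000001) = (47487364308614281249,2778987798000400500)
n=4: (47487364308614281249,2778987798000400500)∘(2281249,133500) = (2281249·47487364308614281249+292·133500·2778987798000400500, 2281249·2778987798000400500+133500·47487364308614281249) = (216661004683313632776000001,12679126270400622186966000)
n=5: (216661004683313632776000001,12679126270400622186966000)∘(2281249,133500) = (2281249·216661004683313632776000001+292·133500·12679126270400622186966000, 2281249·12679126270400622186966000+133500·216661004683313632776000001) = (988515400545561595548925838281249,57848488250447518938990000667500)

2281249 133500
10408194000001 609093483000
47487364308614281249 2778987798000400500
216661004683313632776000001 12679126270400622186966000
988515400545561595548925838281249 57848488250447518938990000667500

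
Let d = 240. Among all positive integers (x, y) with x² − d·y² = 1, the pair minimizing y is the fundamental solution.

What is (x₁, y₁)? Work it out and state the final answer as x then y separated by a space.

√240 → a₀=15, period (2,30); ℓ=2 even so k=1
k=0  a_k=15  p_k/q_k = 15/1
k=1  a_k=2  p_k/q_k = 31/2
fundamental: x₁=31, y₁=2  (since 961 − 240·4 = 1)

31 2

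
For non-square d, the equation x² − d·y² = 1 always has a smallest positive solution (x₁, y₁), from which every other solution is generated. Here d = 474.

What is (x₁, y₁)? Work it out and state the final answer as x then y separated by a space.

193549 8890

√474 = [21; 1,3,2,1,1,…,3,1,42, …], period ℓ=14 (even) → k=13
a_0=21:  p_0=21·1+0=21,  q_0=21·0+1=1
a_1=1:  p_1=1·21+1=22,  q_1=1·1+0=1
a_2=3:  p_2=3·22+21=87,  q_2=3·1+1=4
a_3=2:  p_3=2·87+22=196,  q_3=2·4+1=9
…
a_5=1:  p_5=1·283+196=479,  q_5=1·13+9=22
…
a_8=1:  p_8=1·5051+762=5813,  q_8=1·232+35=267
a_9=1:  p_9=1·5813+5051=10864,  q_9=1·267+232=499
a_10=1:  p_10=1·10864+5813=16677,  q_10=1·499+267=766
a_11=2:  p_11=2·16677+10864=44218,  q_11=2·766+499=2031
a_12=3:  p_12=3·44218+16677=149331,  q_12=3·2031+766=6859
a_13=1:  p_13=1·149331+44218=193549,  q_13=1·6859+2031=8890
→ (193549, 8890).  Check: 193549²=37461215401, 474·8890²=37461215400, difference 1.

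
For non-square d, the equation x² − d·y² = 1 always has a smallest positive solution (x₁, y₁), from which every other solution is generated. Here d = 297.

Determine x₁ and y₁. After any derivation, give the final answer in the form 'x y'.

48599 2820

[17; 4,3,1,1,2,1,1,3,4,34] for √297; ℓ=10 ⇒ convergent index 9
i=0: a=17 ⇒ p=17, q=1
…
i=2: a=3 ⇒ p=224, q=13
i=3: a=1 ⇒ p=293, q=17
…
i=6: a=1 ⇒ p=1844, q=107
…
i=8: a=3 ⇒ p=11357, q=659
i=9: a=4 ⇒ p=48599, q=2820
→ (48599, 2820).  Check: 48599²=2361862801, 297·2820²=2361862800, difference 1.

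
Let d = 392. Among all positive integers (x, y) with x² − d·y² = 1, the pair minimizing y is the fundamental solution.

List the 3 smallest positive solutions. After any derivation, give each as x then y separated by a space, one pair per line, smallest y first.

99 5
19601 990
3880899 196015

√392 → a₀=19, period (1,3,1,38); ℓ=4 even so k=3
a_0=19:  p_0=19·1+0=19,  q_0=19·0+1=1
…
a_2=3:  p_2=3·20+19=79,  q_2=3·1+1=4
a_3=1:  p_3=1·79+20=99,  q_3=1·4+1=5
→ (99, 5).  Check: 99²=9801, 392·5²=9800, difference 1.
n=2: (99,5)∘(99,5) = (99·99+392·5·5, 99·5+5·99) = (19601,990)
n=3: (19601,990)∘(99,5) = (99·19601+392·5·990, 99·990+5·19601) = (3880899,196015)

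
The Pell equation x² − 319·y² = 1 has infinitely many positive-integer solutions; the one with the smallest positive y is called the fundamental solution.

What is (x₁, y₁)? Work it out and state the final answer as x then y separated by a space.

12901780 722361

√319 = [17; 1,6,5,1,4,…,6,1,34, …], period ℓ=14 (even) → k=13
k=0  a_k=17  p_k/q_k = 17/1
…
k=12  a_k=6  p_k/q_k = 11102899/621643
k=13  a_k=1  p_k/q_k = 12901780/722361
(x₁, y₁) = (12901780, 722361);  12901780² − 319·722361² = 1 ✓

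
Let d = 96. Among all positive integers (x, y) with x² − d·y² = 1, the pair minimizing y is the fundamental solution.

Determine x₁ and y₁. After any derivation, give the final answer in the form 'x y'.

49 5

√96 → a₀=9, period (1,3,1,18); ℓ=4 even so k=3
k=0  a_k=9  p_k/q_k = 9/1
k=1  a_k=1  p_k/q_k = 10/1
k=2  a_k=3  p_k/q_k = 39/4
k=3  a_k=1  p_k/q_k = 49/5
(x₁, y₁) = (49, 5);  49² − 96·5² = 1 ✓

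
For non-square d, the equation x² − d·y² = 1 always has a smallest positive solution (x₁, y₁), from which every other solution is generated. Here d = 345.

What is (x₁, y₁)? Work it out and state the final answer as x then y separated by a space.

√345 → a₀=18, period (1,1,2,1,6,1,2,1,1,36); ℓ=10 even so k=9
step 0: (18, 1)  from 18·(1,0) + (0,1)
…
step 2: (37, 2)  from 1·(19,1) + (18,1)
…
step 8: (3882, 209)  from 1·(2879,155) + (1003,54)
step 9: (6761, 364)  from 1·(3882,209) + (2879,155)
(x₁, y₁) = (6761, 364);  6761² − 345·364² = 1 ✓

6761 364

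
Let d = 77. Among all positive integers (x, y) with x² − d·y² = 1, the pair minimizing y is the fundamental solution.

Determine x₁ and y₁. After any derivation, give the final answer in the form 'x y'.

351 40

[8; 1,3,2,3,1,16] for √77; ℓ=6 ⇒ convergent index 5
a_0=8:  p_0=8·1+0=8,  q_0=8·0+1=1
…
a_2=3:  p_2=3·9+8=35,  q_2=3·1+1=4
…
a_4=3:  p_4=3·79+35=272,  q_4=3·9+4=31
a_5=1:  p_5=1·272+79=351,  q_5=1·31+9=40
→ (351, 40).  Check: 351²=123201, 77·40²=123200, difference 1.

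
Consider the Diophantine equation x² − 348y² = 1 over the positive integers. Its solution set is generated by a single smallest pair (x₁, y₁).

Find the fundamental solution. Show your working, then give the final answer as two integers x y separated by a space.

1567 84

[18; 1,1,1,8,1,1,1,36] for √348; ℓ=8 ⇒ convergent index 7
k=0  a_k=18  p_k/q_k = 18/1
k=1  a_k=1  p_k/q_k = 19/1
…
k=5  a_k=1  p_k/q_k = 541/29
k=6  a_k=1  p_k/q_k = 1026/55
k=7  a_k=1  p_k/q_k = 1567/84
→ (1567, 84).  Check: 1567²=2455489, 348·84²=2455488, difference 1.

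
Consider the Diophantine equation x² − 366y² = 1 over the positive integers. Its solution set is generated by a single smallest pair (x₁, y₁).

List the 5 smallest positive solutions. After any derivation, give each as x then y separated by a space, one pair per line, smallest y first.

907925 47458
1648655611249 86176609300
2993711291685588725 156483795997357542
5436130649005627630680001 284151100961715516031400
9871197838993875221878594227125 515975776681174635989620332458

√366 → a₀=19, period (7,1,1,1,2,12,2,1,1,1,7,38); ℓ=12 even so k=11
k=0  a_k=19  p_k/q_k = 19/1
…
k=2  a_k=1  p_k/q_k = 153/8
k=3  a_k=1  p_k/q_k = 287/15
…
k=5  a_k=2  p_k/q_k = 1167/61
…
k=7  a_k=2  p_k/q_k = 30055/1571
…
k=10  a_k=1  p_k/q_k = 119053/6223
k=11  a_k=7  p_k/q_k = 907925/47458
fundamental: x₁=907925, y₁=47458  (since 824327805625 − 366·2252261764 = 1)
k=2:  x_2 = 907925·907925+366·47458·47458 = 1648655611249,  y_2 = 907925·47458+47458·907925 = 86176609300
k=3:  x_3 = 907925·1648655611249+366·47458·86176609300 = 2993711291685588725,  y_3 = 907925·86176609300+47458·1648655611249 = 156483795997357542
k=4:  x_4 = 907925·2993711291685588725+366·47458·156483795997357542 = 5436130649005627630680001,  y_4 = 907925·156483795997357542+47458·2993711291685588725 = 284151100961715516031400
k=5:  x_5 = 907925·5436130649005627630680001+366·47458·284151100961715516031400 = 9871197838993875221878594227125,  y_5 = 907925·284151100961715516031400+47458·5436130649005627630680001 = 515975776681174635989620332458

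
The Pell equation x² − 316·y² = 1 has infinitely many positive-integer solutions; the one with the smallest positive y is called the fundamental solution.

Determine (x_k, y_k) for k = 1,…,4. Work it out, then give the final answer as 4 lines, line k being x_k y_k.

12799 720
327628801 18430560
8386642035199 471785474160
214681262489395201 12076764549117120

√316 → a₀=17, period (1,3,2,8,2,3,1,34); ℓ=8 even so k=7
k=0  a_k=17  p_k/q_k = 17/1
k=1  a_k=1  p_k/q_k = 18/1
k=2  a_k=3  p_k/q_k = 71/4
…
k=4  a_k=8  p_k/q_k = 1351/76
k=5  a_k=2  p_k/q_k = 2862/161
k=6  a_k=3  p_k/q_k = 9937/559
k=7  a_k=1  p_k/q_k = 12799/720
→ (12799, 720).  Check: 12799²=163814401, 316·720²=163814400, difference 1.
n=2: (12799,720)∘(12799,720) = (12799·12799+316·720·720, 12799·720+720·12799) = (327628801,18430560)
n=3: (327628801,18430560)∘(12799,720) = (12799·327628801+316·720·18430560, 12799·18430560+720·327628801) = (8386642035199,471785474160)
n=4: (8386642035199,471785474160)∘(12799,720) = (12799·8386642035199+316·720·471785474160, 12799·471785474160+720·8386642035199) = (214681262489395201,12076764549117120)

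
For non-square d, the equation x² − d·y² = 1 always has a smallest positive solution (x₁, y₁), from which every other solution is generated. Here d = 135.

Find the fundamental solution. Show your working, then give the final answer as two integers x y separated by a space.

d=135: √d = [11; 1,1,1,1,1,1,1,22] (ℓ=8, even), read p_7/q_7
step 0: (11, 1)  from 11·(1,0) + (0,1)
step 1: (12, 1)  from 1·(11,1) + (1,0)
…
step 4: (58, 5)  from 1·(35,3) + (23,2)
…
step 6: (151, 13)  from 1·(93,8) + (58,5)
step 7: (244, 21)  from 1·(151,13) + (93,8)
→ (244, 21).  Check: 244²=59536, 135·21²=59535, difference 1.

244 21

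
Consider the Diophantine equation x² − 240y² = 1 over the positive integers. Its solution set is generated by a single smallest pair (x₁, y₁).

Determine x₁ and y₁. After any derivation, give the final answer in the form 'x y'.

31 2

d=240: √d = [15; 2,30] (ℓ=2, even), read p_1/q_1
k=0  a_k=15  p_k/q_k = 15/1
k=1  a_k=2  p_k/q_k = 31/2
fundamental: x₁=31, y₁=2  (since 961 − 240·4 = 1)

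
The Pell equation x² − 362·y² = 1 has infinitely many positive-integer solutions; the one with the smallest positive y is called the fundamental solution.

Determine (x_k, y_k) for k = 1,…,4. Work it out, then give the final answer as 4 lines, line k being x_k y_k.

d=362: √d = [19; 38] (ℓ=1, odd), read p_1/q_1
k=0  a_k=19  p_k/q_k = 19/1
k=1  a_k=38  p_k/q_k = 723/38
fundamental: x₁=723, y₁=38  (since 522729 − 362·1444 = 1)
k=2:  x_2 = 723·723+362·38·38 = 1045457,  y_2 = 723·38+38·723 = 54948
k=3:  x_3 = 723·1045457+362·38·54948 = 1511730099,  y_3 = 723·54948+38·1045457 = 79454770
k=4:  x_4 = 723·1511730099+362·38·79454770 = 2185960677697,  y_4 = 723·79454770+38·1511730099 = 114891542472

723 38
1045457 54948
1511730099 79454770
2185960677697 114891542472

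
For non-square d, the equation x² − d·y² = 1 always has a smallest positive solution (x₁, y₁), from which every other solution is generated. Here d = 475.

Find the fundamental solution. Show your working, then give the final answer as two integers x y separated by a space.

57799 2652

√475 = [21; 1,3,1,6,2,6,1,3,1,42, …], period ℓ=10 (even) → k=9
step 0: (21, 1)  from 21·(1,0) + (0,1)
step 1: (22, 1)  from 1·(21,1) + (1,0)
step 2: (87, 4)  from 3·(22,1) + (21,1)
…
step 8: (45921, 2107)  from 3·(11878,545) + (10287,472)
step 9: (57799, 2652)  from 1·(45921,2107) + (11878,545)
(x₁, y₁) = (57799, 2652);  57799² − 475·2652² = 1 ✓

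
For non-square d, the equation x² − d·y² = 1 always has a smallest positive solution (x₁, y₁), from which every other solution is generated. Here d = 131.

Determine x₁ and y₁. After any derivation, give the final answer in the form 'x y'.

10610 927

√131 = [11; 2,4,11,4,2,22, …], period ℓ=6 (even) → k=5
a_0=11:  p_0=11·1+0=11,  q_0=11·0+1=1
…
a_2=4:  p_2=4·23+11=103,  q_2=4·2+1=9
a_3=11:  p_3=11·103+23=1156,  q_3=11·9+2=101
a_4=4:  p_4=4·1156+103=4727,  q_4=4·101+9=413
a_5=2:  p_5=2·4727+1156=10610,  q_5=2·413+101=927
(x₁, y₁) = (10610, 927);  10610² − 131·927² = 1 ✓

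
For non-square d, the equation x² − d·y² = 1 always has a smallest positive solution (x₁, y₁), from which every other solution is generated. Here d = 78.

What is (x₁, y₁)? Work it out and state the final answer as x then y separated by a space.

d=78: √d = [8; 1,4,1,16] (ℓ=4, even), read p_3/q_3
a_0=8:  p_0=8·1+0=8,  q_0=8·0+1=1
a_1=1:  p_1=1·8+1=9,  q_1=1·1+0=1
a_2=4:  p_2=4·9+8=44,  q_2=4·1+1=5
a_3=1:  p_3=1·44+9=53,  q_3=1·5+1=6
fundamental: x₁=53, y₁=6  (since 2809 − 78·36 = 1)

53 6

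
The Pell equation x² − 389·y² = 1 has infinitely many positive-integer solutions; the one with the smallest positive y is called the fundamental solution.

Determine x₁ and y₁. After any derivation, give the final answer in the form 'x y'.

3287049 166660

√389 → a₀=19, period (1,2,1,1,1,1,2,1,38); ℓ=9 odd so k=17
a_0=19:  p_0=19·1+0=19,  q_0=19·0+1=1
…
a_9=38:  p_9=38·1282+927=49643,  q_9=38·65+47=2517
a_10=1:  p_10=1·49643+1282=50925,  q_10=1·2517+65=2582
a_11=2:  p_11=2·50925+49643=151493,  q_11=2·2582+2517=7681
…
a_14=1:  p_14=1·353911+202418=556329,  q_14=1·17944+10263=28207
a_15=1:  p_15=1·556329+353911=910240,  q_15=1·28207+17944=46151
a_16=2:  p_16=2·910240+556329=2376809,  q_16=2·46151+28207=120509
a_17=1:  p_17=1·2376809+910240=3287049,  q_17=1·120509+46151=166660
(x₁, y₁) = (3287049, 166660);  3287049² − 389·166660² = 1 ✓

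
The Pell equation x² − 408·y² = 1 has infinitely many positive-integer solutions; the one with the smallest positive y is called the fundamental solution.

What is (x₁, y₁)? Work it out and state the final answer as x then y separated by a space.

√408 = [20; 5,40, …], period ℓ=2 (even) → k=1
k=0  a_k=20  p_k/q_k = 20/1
k=1  a_k=5  p_k/q_k = 101/5
(x₁, y₁) = (101, 5);  101² − 408·5² = 1 ✓

101 5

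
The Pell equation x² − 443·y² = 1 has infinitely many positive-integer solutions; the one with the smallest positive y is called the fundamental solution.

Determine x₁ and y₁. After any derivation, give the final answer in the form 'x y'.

√443 = [21; 21,42, …], period ℓ=2 (even) → k=1
k=0  a_k=21  p_k/q_k = 21/1
k=1  a_k=21  p_k/q_k = 442/21
→ (442, 21).  Check: 442²=195364, 443·21²=195363, difference 1.

442 21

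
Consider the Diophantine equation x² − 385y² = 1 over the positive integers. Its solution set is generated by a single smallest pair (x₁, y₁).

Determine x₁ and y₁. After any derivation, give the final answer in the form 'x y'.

[19; 1,1,1,1,1,…,1,1,38] for √385; ℓ=16 ⇒ convergent index 15
i=0: a=19 ⇒ p=19, q=1
i=1: a=1 ⇒ p=20, q=1
…
i=4: a=1 ⇒ p=98, q=5
…
i=6: a=3 ⇒ p=569, q=29
i=7: a=1 ⇒ p=726, q=37
i=8: a=2 ⇒ p=2021, q=103
i=9: a=1 ⇒ p=2747, q=140
i=10: a=3 ⇒ p=10262, q=523
i=11: a=1 ⇒ p=13009, q=663
…
i=13: a=1 ⇒ p=36280, q=1849
i=14: a=1 ⇒ p=59551, q=3035
i=15: a=1 ⇒ p=95831, q=4884
→ (95831, 4884).  Check: 95831²=9183580561, 385·4884²=9183580560, difference 1.

95831 4884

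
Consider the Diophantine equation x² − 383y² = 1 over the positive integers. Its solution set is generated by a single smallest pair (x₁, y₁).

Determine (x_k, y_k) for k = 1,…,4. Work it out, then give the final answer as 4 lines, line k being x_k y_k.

18768 959
704475647 35997024
26443197867024 1351184291905
992571874432137217 50718053544949056

[19; 1,1,3,19,3,1,1,38] for √383; ℓ=8 ⇒ convergent index 7
k=0  a_k=19  p_k/q_k = 19/1
…
k=2  a_k=1  p_k/q_k = 39/2
k=3  a_k=3  p_k/q_k = 137/7
k=4  a_k=19  p_k/q_k = 2642/135
k=5  a_k=3  p_k/q_k = 8063/412
k=6  a_k=1  p_k/q_k = 10705/547
k=7  a_k=1  p_k/q_k = 18768/959
→ (18768, 959).  Check: 18768²=352237824, 383·959²=352237823, difference 1.
(x_2, y_2) = (18768·18768 + 383·959·959, 18768·959 + 959·18768) = (704475647, 35997024)
(x_3, y_3) = (18768·704475647 + 383·959·35997024, 18768·35997024 + 959·704475647) = (26443197867024, 1351184291905)
(x_4, y_4) = (18768·26443197867024 + 383·959·1351184291905, 18768·1351184291905 + 959·26443197867024) = (992571874432137217, 50718053544949056)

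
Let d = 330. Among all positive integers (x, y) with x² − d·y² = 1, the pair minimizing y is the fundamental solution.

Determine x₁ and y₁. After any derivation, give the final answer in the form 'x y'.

109 6

√330 → a₀=18, period (6,36); ℓ=2 even so k=1
i=0: a=18 ⇒ p=18, q=1
i=1: a=6 ⇒ p=109, q=6
(x₁, y₁) = (109, 6);  109² − 330·6² = 1 ✓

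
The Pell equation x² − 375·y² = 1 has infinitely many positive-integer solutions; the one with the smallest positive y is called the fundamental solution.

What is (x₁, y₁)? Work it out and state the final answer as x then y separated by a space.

15124 781

[19; 2,1,2,1,5,1,2,1,2,38] for √375; ℓ=10 ⇒ convergent index 9
i=0: a=19 ⇒ p=19, q=1
…
i=3: a=2 ⇒ p=155, q=8
…
i=5: a=5 ⇒ p=1220, q=63
…
i=7: a=2 ⇒ p=4086, q=211
i=8: a=1 ⇒ p=5519, q=285
i=9: a=2 ⇒ p=15124, q=781
(x₁, y₁) = (15124, 781);  15124² − 375·781² = 1 ✓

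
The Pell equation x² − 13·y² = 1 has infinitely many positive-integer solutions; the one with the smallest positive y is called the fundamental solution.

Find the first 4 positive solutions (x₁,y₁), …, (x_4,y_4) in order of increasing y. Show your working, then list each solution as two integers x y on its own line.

649 180
842401 233640
1093435849 303264540
1419278889601 393637139280

[3; 1,1,1,1,6] for √13; ℓ=5 ⇒ convergent index 9
a_0=3:  p_0=3·1+0=3,  q_0=3·0+1=1
a_1=1:  p_1=1·3+1=4,  q_1=1·1+0=1
…
a_3=1:  p_3=1·7+4=11,  q_3=1·2+1=3
a_4=1:  p_4=1·11+7=18,  q_4=1·3+2=5
…
a_6=1:  p_6=1·119+18=137,  q_6=1·33+5=38
a_7=1:  p_7=1·137+119=256,  q_7=1·38+33=71
a_8=1:  p_8=1·256+137=393,  q_8=1·71+38=109
a_9=1:  p_9=1·393+256=649,  q_9=1·109+71=180
→ (649, 180).  Check: 649²=421201, 13·180²=421200, difference 1.
n=2: (649,180)∘(649,180) = (649·649+13·180·180, 649·180+180·649) = (842401,233640)
n=3: (842401,233640)∘(649,180) = (649·842401+13·180·233640, 649·233640+180·842401) = (1093435849,303264540)
n=4: (1093435849,303264540)∘(649,180) = (649·1093435849+13·180·303264540, 649·303264540+180·1093435849) = (1419278889601,393637139280)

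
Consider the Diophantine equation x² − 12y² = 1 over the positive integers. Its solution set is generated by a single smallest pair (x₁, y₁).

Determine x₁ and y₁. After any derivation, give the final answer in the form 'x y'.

7 2

[3; 2,6] for √12; ℓ=2 ⇒ convergent index 1
a_0=3:  p_0=3·1+0=3,  q_0=3·0+1=1
a_1=2:  p_1=2·3+1=7,  q_1=2·1+0=2
fundamental: x₁=7, y₁=2  (since 49 − 12·4 = 1)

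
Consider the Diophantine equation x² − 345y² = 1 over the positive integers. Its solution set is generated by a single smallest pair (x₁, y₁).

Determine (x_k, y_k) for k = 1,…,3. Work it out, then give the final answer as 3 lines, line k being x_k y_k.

√345 = [18; 1,1,2,1,6,1,2,1,1,36, …], period ℓ=10 (even) → k=9
k=0  a_k=18  p_k/q_k = 18/1
k=1  a_k=1  p_k/q_k = 19/1
k=2  a_k=1  p_k/q_k = 37/2
k=3  a_k=2  p_k/q_k = 93/5
k=4  a_k=1  p_k/q_k = 130/7
k=5  a_k=6  p_k/q_k = 873/47
k=6  a_k=1  p_k/q_k = 1003/54
k=7  a_k=2  p_k/q_k = 2879/155
k=8  a_k=1  p_k/q_k = 3882/209
k=9  a_k=1  p_k/q_k = 6761/364
fundamental: x₁=6761, y₁=364  (since 45711121 − 345·132496 = 1)
(6761+364√345)^2 = 91422241 + 4922008√345
(6761+364√345)^3 = 1236211536041 + 66555391812√345

6761 364
91422241 4922008
1236211536041 66555391812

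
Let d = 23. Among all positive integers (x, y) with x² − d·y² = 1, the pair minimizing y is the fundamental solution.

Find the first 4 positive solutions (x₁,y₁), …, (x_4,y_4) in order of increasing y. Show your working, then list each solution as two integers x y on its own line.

√23 = [4; 1,3,1,8, …], period ℓ=4 (even) → k=3
i=0: a=4 ⇒ p=4, q=1
…
i=2: a=3 ⇒ p=19, q=4
i=3: a=1 ⇒ p=24, q=5
→ (24, 5).  Check: 24²=576, 23·5²=575, difference 1.
(24+5√23)^2 = 1151 + 240√23
(24+5√23)^3 = 55224 + 11515√23
(24+5√23)^4 = 2649601 + 552480√23

24 5
1151 240
55224 11515
2649601 552480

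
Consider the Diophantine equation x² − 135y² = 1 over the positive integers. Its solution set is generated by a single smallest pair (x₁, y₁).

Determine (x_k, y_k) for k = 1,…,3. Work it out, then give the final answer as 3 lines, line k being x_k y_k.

244 21
119071 10248
58106404 5001003

d=135: √d = [11; 1,1,1,1,1,1,1,22] (ℓ=8, even), read p_7/q_7
k=0  a_k=11  p_k/q_k = 11/1
k=1  a_k=1  p_k/q_k = 12/1
k=2  a_k=1  p_k/q_k = 23/2
k=3  a_k=1  p_k/q_k = 35/3
k=4  a_k=1  p_k/q_k = 58/5
…
k=6  a_k=1  p_k/q_k = 151/13
k=7  a_k=1  p_k/q_k = 244/21
fundamental: x₁=244, y₁=21  (since 59536 − 135·441 = 1)
(x_2, y_2) = (244·244 + 135·21·21, 244·21 + 21·244) = (119071, 10248)
(x_3, y_3) = (244·119071 + 135·21·10248, 244·10248 + 21·119071) = (58106404, 5001003)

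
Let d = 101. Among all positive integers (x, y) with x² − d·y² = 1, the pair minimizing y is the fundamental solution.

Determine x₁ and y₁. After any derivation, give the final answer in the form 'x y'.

d=101: √d = [10; 20] (ℓ=1, odd), read p_1/q_1
step 0: (10, 1)  from 10·(1,0) + (0,1)
step 1: (201, 20)  from 20·(10,1) + (1,0)
fundamental: x₁=201, y₁=20  (since 40401 − 101·400 = 1)

201 20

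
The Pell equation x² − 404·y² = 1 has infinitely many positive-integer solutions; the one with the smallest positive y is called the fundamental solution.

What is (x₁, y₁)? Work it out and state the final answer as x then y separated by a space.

201 10

d=404: √d = [20; 10,40] (ℓ=2, even), read p_1/q_1
a_0=20:  p_0=20·1+0=20,  q_0=20·0+1=1
a_1=10:  p_1=10·20+1=201,  q_1=10·1+0=10
fundamental: x₁=201, y₁=10  (since 40401 − 404·100 = 1)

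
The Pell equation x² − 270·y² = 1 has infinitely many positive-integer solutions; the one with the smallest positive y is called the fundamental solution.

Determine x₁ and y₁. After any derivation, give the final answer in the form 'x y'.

√270 → a₀=16, period (2,3,6,3,2,32); ℓ=6 even so k=5
k=0  a_k=16  p_k/q_k = 16/1
k=1  a_k=2  p_k/q_k = 33/2
k=2  a_k=3  p_k/q_k = 115/7
k=3  a_k=6  p_k/q_k = 723/44
k=4  a_k=3  p_k/q_k = 2284/139
k=5  a_k=2  p_k/q_k = 5291/322
(x₁, y₁) = (5291, 322);  5291² − 270·322² = 1 ✓

5291 322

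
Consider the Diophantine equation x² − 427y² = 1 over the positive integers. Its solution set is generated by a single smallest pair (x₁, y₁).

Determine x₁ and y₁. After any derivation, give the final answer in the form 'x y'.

d=427: √d = [20; 1,1,1,40] (ℓ=4, even), read p_3/q_3
k=0  a_k=20  p_k/q_k = 20/1
k=1  a_k=1  p_k/q_k = 21/1
k=2  a_k=1  p_k/q_k = 41/2
k=3  a_k=1  p_k/q_k = 62/3
fundamental: x₁=62, y₁=3  (since 3844 − 427·9 = 1)

62 3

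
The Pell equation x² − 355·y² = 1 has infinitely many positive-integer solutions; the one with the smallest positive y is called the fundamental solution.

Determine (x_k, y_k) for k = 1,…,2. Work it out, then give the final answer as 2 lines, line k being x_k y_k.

√355 → a₀=18, period (1,5,3,3,1,6,1,3,3,5,1,36); ℓ=12 even so k=11
a_0=18:  p_0=18·1+0=18,  q_0=18·0+1=1
a_1=1:  p_1=1·18+1=19,  q_1=1·1+0=1
…
a_3=3:  p_3=3·113+19=358,  q_3=3·6+1=19
…
a_5=1:  p_5=1·1187+358=1545,  q_5=1·63+19=82
a_6=6:  p_6=6·1545+1187=10457,  q_6=6·82+63=555
…
a_9=3:  p_9=3·46463+12002=151391,  q_9=3·2466+637=8035
a_10=5:  p_10=5·151391+46463=803418,  q_10=5·8035+2466=42641
a_11=1:  p_11=1·803418+151391=954809,  q_11=1·42641+8035=50676
fundamental: x₁=954809, y₁=50676  (since 911660226481 − 355·2568056976 = 1)
n=2: (954809,50676)∘(954809,50676) = (954809·954809+355·50676·50676, 954809·50676+50676·954809) = (1823320452961,96771801768)

954809 50676
1823320452961 96771801768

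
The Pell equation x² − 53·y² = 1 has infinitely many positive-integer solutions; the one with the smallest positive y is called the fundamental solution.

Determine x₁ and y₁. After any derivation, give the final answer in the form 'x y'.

√53 = [7; 3,1,1,3,14, …], period ℓ=5 (odd) → k=9
k=0  a_k=7  p_k/q_k = 7/1
k=1  a_k=3  p_k/q_k = 22/3
k=2  a_k=1  p_k/q_k = 29/4
k=3  a_k=1  p_k/q_k = 51/7
k=4  a_k=3  p_k/q_k = 182/25
k=5  a_k=14  p_k/q_k = 2599/357
…
k=7  a_k=1  p_k/q_k = 10578/1453
k=8  a_k=1  p_k/q_k = 18557/2549
k=9  a_k=3  p_k/q_k = 66249/9100
→ (66249, 9100).  Check: 66249²=4388930001, 53·9100²=4388930000, difference 1.

66249 9100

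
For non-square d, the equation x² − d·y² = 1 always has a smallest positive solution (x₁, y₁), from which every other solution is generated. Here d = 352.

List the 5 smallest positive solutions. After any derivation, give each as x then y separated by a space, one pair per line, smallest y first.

[18; 1,3,5,9,5,3,1,36] for √352; ℓ=8 ⇒ convergent index 7
a_0=18:  p_0=18·1+0=18,  q_0=18·0+1=1
…
a_2=3:  p_2=3·19+18=75,  q_2=3·1+1=4
…
a_6=3:  p_6=3·18499+3621=59118,  q_6=3·986+193=3151
a_7=1:  p_7=1·59118+18499=77617,  q_7=1·3151+986=4137
(x₁, y₁) = (77617, 4137);  77617² − 352·4137² = 1 ✓
(x_2, y_2) = (77617·77617 + 352·4137·4137, 77617·4137 + 4137·77617) = (12048797377, 642203058)
(x_3, y_3) = (77617·12048797377 + 352·4137·642203058, 77617·642203058 + 4137·12048797377) = (1870383011943601, 99691749501435)
(x_4, y_4) = (77617·1870383011943601 + 352·4137·99691749501435, 77617·99691749501435 + 4137·1870383011943601) = (290347036464004160257, 15475549041463557732)
(x_5, y_5) = (77617·290347036464004160257 + 352·4137·15475549041463557732, 77617·15475549041463557732 + 4137·290347036464004160257) = (45071731856582838801391537, 2402331379802862171467853)

77617 4137
12048797377 642203058
1870383011943601 99691749501435
290347036464004160257 15475549041463557732
45071731856582838801391537 2402331379802862171467853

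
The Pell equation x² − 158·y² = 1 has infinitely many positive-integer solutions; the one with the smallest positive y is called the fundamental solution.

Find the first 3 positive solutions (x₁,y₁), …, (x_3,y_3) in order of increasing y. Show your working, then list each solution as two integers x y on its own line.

7743 616
119908097 9539376
1856896782399 147726776120

d=158: √d = [12; 1,1,3,12,3,1,1,24] (ℓ=8, even), read p_7/q_7
a_0=12:  p_0=12·1+0=12,  q_0=12·0+1=1
…
a_3=3:  p_3=3·25+13=88,  q_3=3·2+1=7
a_4=12:  p_4=12·88+25=1081,  q_4=12·7+2=86
…
a_6=1:  p_6=1·3331+1081=4412,  q_6=1·265+86=351
a_7=1:  p_7=1·4412+3331=7743,  q_7=1·351+265=616
fundamental: x₁=7743, y₁=616  (since 59954049 − 158·379456 = 1)
(7743+616√158)^2 = 119908097 + 9539376√158
(7743+616√158)^3 = 1856896782399 + 147726776120√158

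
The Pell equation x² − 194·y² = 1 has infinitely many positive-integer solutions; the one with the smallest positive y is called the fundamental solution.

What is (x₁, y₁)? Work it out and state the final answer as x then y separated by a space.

√194 = [13; 1,12,1,26, …], period ℓ=4 (even) → k=3
i=0: a=13 ⇒ p=13, q=1
i=1: a=1 ⇒ p=14, q=1
i=2: a=12 ⇒ p=181, q=13
i=3: a=1 ⇒ p=195, q=14
fundamental: x₁=195, y₁=14  (since 38025 − 194·196 = 1)

195 14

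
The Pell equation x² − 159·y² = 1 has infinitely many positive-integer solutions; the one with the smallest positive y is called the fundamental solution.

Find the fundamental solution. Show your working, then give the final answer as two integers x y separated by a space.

d=159: √d = [12; 1,1,1,1,3,1,1,1,1,24] (ℓ=10, even), read p_9/q_9
a_0=12:  p_0=12·1+0=12,  q_0=12·0+1=1
a_1=1:  p_1=1·12+1=13,  q_1=1·1+0=1
a_2=1:  p_2=1·13+12=25,  q_2=1·1+1=2
…
a_4=1:  p_4=1·38+25=63,  q_4=1·3+2=5
a_5=3:  p_5=3·63+38=227,  q_5=3·5+3=18
a_6=1:  p_6=1·227+63=290,  q_6=1·18+5=23
a_7=1:  p_7=1·290+227=517,  q_7=1·23+18=41
a_8=1:  p_8=1·517+290=807,  q_8=1·41+23=64
a_9=1:  p_9=1·807+517=1324,  q_9=1·64+41=105
fundamental: x₁=1324, y₁=105  (since 1752976 − 159·11025 = 1)

1324 105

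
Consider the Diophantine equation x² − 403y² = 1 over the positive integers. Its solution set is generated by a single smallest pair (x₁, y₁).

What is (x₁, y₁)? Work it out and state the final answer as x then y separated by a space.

669878 33369

[20; 13,2,1,3,1,3,1,2,13,40] for √403; ℓ=10 ⇒ convergent index 9
a_0=20:  p_0=20·1+0=20,  q_0=20·0+1=1
…
a_2=2:  p_2=2·261+20=542,  q_2=2·13+1=27
a_3=1:  p_3=1·542+261=803,  q_3=1·27+13=40
…
a_7=1:  p_7=1·14213+3754=17967,  q_7=1·708+187=895
a_8=2:  p_8=2·17967+14213=50147,  q_8=2·895+708=2498
a_9=13:  p_9=13·50147+17967=669878,  q_9=13·2498+895=33369
→ (669878, 33369).  Check: 669878²=448736534884, 403·33369²=448736534883, difference 1.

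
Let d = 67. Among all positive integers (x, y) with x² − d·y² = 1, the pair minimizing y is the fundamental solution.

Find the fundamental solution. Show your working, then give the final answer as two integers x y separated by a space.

48842 5967

√67 → a₀=8, period (5,2,1,1,7,1,1,2,5,16); ℓ=10 even so k=9
step 0: (8, 1)  from 8·(1,0) + (0,1)
step 1: (41, 5)  from 5·(8,1) + (1,0)
…
step 3: (131, 16)  from 1·(90,11) + (41,5)
step 4: (221, 27)  from 1·(131,16) + (90,11)
step 5: (1678, 205)  from 7·(221,27) + (131,16)
…
step 7: (3577, 437)  from 1·(1899,232) + (1678,205)
step 8: (9053, 1106)  from 2·(3577,437) + (1899,232)
step 9: (48842, 5967)  from 5·(9053,1106) + (3577,437)
(x₁, y₁) = (48842, 5967);  48842² − 67·5967² = 1 ✓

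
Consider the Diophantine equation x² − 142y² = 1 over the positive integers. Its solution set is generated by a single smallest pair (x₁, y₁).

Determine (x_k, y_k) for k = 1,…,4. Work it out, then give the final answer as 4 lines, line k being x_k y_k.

[11; 1,10,1,22] for √142; ℓ=4 ⇒ convergent index 3
a_0=11:  p_0=11·1+0=11,  q_0=11·0+1=1
…
a_2=10:  p_2=10·12+11=131,  q_2=10·1+1=11
a_3=1:  p_3=1·131+12=143,  q_3=1·11+1=12
(x₁, y₁) = (143, 12);  143² − 142·12² = 1 ✓
k=2:  x_2 = 143·143+142·12·12 = 40897,  y_2 = 143·12+12·143 = 3432
k=3:  x_3 = 143·40897+142·12·3432 = 11696399,  y_3 = 143·3432+12·40897 = 981540
k=4:  x_4 = 143·11696399+142·12·981540 = 3345129217,  y_4 = 143·981540+12·11696399 = 280717008

143 12
40897 3432
11696399 981540
3345129217 280717008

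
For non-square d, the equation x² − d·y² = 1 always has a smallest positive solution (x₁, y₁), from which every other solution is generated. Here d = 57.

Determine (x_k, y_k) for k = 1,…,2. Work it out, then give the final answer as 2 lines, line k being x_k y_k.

d=57: √d = [7; 1,1,4,1,1,14] (ℓ=6, even), read p_5/q_5
step 0: (7, 1)  from 7·(1,0) + (0,1)
step 1: (8, 1)  from 1·(7,1) + (1,0)
…
step 3: (68, 9)  from 4·(15,2) + (8,1)
step 4: (83, 11)  from 1·(68,9) + (15,2)
step 5: (151, 20)  from 1·(83,11) + (68,9)
fundamental: x₁=151, y₁=20  (since 22801 − 57·400 = 1)
(x_2, y_2) = (151·151 + 57·20·20, 151·20 + 20·151) = (45601, 6040)

151 20
45601 6040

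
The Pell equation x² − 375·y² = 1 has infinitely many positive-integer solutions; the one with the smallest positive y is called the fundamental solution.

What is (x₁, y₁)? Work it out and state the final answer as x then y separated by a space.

d=375: √d = [19; 2,1,2,1,5,1,2,1,2,38] (ℓ=10, even), read p_9/q_9
i=0: a=19 ⇒ p=19, q=1
i=1: a=2 ⇒ p=39, q=2
i=2: a=1 ⇒ p=58, q=3
i=3: a=2 ⇒ p=155, q=8
…
i=5: a=5 ⇒ p=1220, q=63
i=6: a=1 ⇒ p=1433, q=74
i=7: a=2 ⇒ p=4086, q=211
i=8: a=1 ⇒ p=5519, q=285
i=9: a=2 ⇒ p=15124, q=781
fundamental: x₁=15124, y₁=781  (since 228735376 − 375·609961 = 1)

15124 781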